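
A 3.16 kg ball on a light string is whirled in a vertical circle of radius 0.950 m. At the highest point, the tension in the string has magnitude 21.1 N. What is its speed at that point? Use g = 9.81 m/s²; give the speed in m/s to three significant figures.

3.96 m/s

At the top, T + mg = mv²/r, so v = √(r(T/m + g)) = √(0.950 × (21.1/3.16 + 9.81)) = √(0.950 × 16.49) = √15.66 = 3.958 m/s.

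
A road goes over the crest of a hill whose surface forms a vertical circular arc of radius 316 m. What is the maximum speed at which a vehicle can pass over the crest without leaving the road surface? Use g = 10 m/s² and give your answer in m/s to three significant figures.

At the crest the centre of the circle is below the vehicle, so the net downward (centripetal) force is mg − N = mv²/r.
The vehicle leaves the road when N → 0, giving v_max = √(g r) = √(10.0 × 316) = 56.21 m/s.

56.2 m/s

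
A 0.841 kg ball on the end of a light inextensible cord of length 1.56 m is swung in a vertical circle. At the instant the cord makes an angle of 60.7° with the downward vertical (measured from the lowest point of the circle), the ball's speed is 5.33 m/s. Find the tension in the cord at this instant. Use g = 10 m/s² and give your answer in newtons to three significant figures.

Take the radial direction toward the centre of the circle as positive. The component of the weight along the string toward the centre is −mg cos φ (φ measured from the bottom), so Newton's second law along the string gives T − mg cos φ = m v²/r.
cos 60.7° = 0.4894, so T = m(v²/r + g cos φ) = 0.841 × ((5.33)²/1.56 + 10.0 × 0.4894) = 0.841 × (18.21 + (4.894)) = 0.841 × 23.10 = 19.43 N.

19.4 N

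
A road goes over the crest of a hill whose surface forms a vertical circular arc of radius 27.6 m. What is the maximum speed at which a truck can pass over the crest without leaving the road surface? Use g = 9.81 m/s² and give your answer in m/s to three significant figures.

At the crest the centre of the circle is below the truck, so the net downward (centripetal) force is mg − N = mv²/r.
The truck leaves the road when N → 0, giving v_max = √(g r) = √(9.81 × 27.6) = 16.45 m/s.

16.5 m/s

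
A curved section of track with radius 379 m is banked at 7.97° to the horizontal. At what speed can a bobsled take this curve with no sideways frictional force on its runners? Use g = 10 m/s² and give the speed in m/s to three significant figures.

23.0 m/s

On a frictionless banked curve, N sinθ = mv²/r and N cosθ = mg, so tanθ = v²/(rg).
v = √(r g tanθ) = √(379 × 10.0 × tan 7.97°) = √(379 × 10.0 × 0.1400) = √530.6 = 23.04 m/s.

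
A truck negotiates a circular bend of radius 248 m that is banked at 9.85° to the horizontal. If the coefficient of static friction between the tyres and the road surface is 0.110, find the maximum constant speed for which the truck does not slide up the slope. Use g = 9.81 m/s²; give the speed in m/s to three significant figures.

26.5 m/s

At the maximum speed, friction acts down the slope at its limiting value f = μN. Radially (horizontal, toward centre): N sinθ + μN cosθ = mv²/r. Vertically: N cosθ − μN sinθ = mg.
Dividing: v² = r g (sinθ + μcosθ)/(cosθ − μsinθ).
sinθ + μcosθ = 0.1711 + 0.110×0.9853 = 0.2794; cosθ − μsinθ = 0.9853 − 0.110×0.1711 = 0.9664.
v² = 248 × 9.81 × 0.2794/0.9664 = 703.5 m²/s², so v = 26.52 m/s.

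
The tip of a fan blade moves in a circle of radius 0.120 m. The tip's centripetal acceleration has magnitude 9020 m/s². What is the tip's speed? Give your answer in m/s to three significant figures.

32.9 m/s

a_c = v²/r ⇒ v = √(a_c · r) = √(9020 × 0.120) = √1082 = 32.90 m/s.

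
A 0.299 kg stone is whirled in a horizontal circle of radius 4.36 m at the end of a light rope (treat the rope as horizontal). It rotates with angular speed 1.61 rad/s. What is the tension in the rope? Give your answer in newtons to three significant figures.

3.38 N

v = ωr = 1.61 × 4.36 = 7.020 m/s.
The tension is the only horizontal force, so it supplies the full centripetal force: T = m v²/r = 0.299 × (7.020)²/4.36 = 0.299 × 49.27/4.36 = 3.379 N.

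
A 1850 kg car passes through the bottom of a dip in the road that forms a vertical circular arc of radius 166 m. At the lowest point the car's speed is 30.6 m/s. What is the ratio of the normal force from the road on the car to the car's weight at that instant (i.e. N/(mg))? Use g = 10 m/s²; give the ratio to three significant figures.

At the bottom, N − mg = mv²/r, so N = m(v²/r + g) and N/(mg) = v²/(rg) + 1 = (30.6)²/(166 × 10.0) + 1 = 0.5641 + 1 = 1.564.

1.56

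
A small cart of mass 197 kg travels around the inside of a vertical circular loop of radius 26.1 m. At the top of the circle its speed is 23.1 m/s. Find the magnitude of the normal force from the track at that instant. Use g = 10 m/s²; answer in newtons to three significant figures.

At the top, both N and the weight mg point inward (toward the centre), so N + mg = mv²/r.
N = m(v²/r − g) = 197 × ((23.1)²/26.1 − 10.0) = 197 × (20.44 − 10.0) = 197 × 10.44 = 2058 N.

2060 N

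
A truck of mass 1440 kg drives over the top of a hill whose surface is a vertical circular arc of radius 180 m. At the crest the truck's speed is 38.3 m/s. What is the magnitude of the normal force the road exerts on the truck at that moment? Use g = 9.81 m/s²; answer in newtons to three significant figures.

At the crest the centripetal acceleration points downward (toward the centre of the arc), so mg − N = mv²/r.
N = m(g − v²/r) = 1440 × (9.81 − (38.3)²/180) = 1440 × (9.81 − 8.149) = 1440 × 1.661 = 2391 N.

2390 N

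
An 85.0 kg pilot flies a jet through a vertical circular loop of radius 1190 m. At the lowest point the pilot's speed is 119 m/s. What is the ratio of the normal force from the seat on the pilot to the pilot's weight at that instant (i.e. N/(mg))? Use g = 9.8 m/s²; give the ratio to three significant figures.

At the bottom, N − mg = mv²/r, so N = m(v²/r + g) and N/(mg) = v²/(rg) + 1 = (119)²/(1190 × 9.8) + 1 = 1.214 + 1 = 2.214.

2.21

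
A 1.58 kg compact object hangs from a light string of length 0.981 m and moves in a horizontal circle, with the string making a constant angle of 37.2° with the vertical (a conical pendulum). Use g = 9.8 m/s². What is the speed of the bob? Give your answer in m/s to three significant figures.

2.10 m/s

The radius of the circle is r = L sinθ = 0.981 × sin 37.2° = 0.5931 m.
Horizontally T sinθ = mv²/r and vertically T cosθ = mg, so tanθ = v²/(rg).
v = √(r g tanθ) = √(0.5931 × 9.8 × 0.7590) = √4.412 = 2.100 m/s.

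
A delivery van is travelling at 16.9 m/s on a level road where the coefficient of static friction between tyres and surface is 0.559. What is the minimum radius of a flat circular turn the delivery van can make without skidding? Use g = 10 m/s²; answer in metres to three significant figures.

At the limit, μ_s m g = m v²/r, so r_min = v²/(μ_s g) = (16.9)²/(0.559 × 10.0) = 285.6/5.590 = 51.09 m.

51.1 m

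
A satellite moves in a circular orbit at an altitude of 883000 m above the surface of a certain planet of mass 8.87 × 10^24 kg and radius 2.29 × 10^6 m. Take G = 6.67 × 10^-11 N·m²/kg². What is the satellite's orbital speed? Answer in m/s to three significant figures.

Orbital radius r = R + h = 2.29 × 10^6 + 883000 = 3.173 × 10^6 m.
Gravity supplies the centripetal force: G M m / r² = m v² / r, so v = √(GM/r).
v = √(6.67 × 10^-11 × 8.87 × 10^24 / 3.173 × 10^6) = √(1.865 × 10^8) = 13650 m/s.

13700 m/s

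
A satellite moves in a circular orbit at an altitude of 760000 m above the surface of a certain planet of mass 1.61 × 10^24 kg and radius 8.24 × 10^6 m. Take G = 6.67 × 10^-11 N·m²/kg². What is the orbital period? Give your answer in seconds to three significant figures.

16400 s

r = R + h = 8.24 × 10^6 + 760000 = 9.000 × 10^6 m. Gravity provides the centripetal force: G M m / r² = m v² / r ⇒ v = √(GM/r) = 3454 m/s.
T = 2πr/v = 2π × 9.000 × 10^6 / 3454 = 16370 s.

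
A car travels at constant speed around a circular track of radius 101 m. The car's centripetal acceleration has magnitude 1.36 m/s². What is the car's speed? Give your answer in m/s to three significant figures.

a_c = v²/r ⇒ v = √(a_c · r) = √(1.36 × 101) = √137.4 = 11.72 m/s.

11.7 m/s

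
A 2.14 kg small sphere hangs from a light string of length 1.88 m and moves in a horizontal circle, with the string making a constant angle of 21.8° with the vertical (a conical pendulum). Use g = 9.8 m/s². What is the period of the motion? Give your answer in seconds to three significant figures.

r = L sinθ = 0.6982 m. From T sinθ = mω²r and T cosθ = mg: tanθ = ω²r/g, so ω² = g tanθ / r = g/(L cosθ).
ω = √(g/(L cosθ)) = √(9.8/(1.88 × 0.9285)) = √5.614 = 2.369 rad/s.
Period = 2π/ω = 2.652 s.

2.65 s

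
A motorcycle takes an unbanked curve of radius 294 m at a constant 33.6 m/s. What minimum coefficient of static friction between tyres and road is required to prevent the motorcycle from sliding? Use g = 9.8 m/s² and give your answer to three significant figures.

0.392

Friction provides the centripetal force: μ_s m g = m v²/r, so μ_s = v²/(g r) = (33.60)²/(9.8 × 294) = 1129/2881 = 0.3918.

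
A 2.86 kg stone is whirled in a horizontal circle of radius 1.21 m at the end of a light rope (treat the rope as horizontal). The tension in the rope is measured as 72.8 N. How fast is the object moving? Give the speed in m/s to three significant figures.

T = m v²/r ⇒ v = √(T r / m) = √(72.8 × 1.21 / 2.86) = √30.80 = 5.550 m/s.

5.55 m/s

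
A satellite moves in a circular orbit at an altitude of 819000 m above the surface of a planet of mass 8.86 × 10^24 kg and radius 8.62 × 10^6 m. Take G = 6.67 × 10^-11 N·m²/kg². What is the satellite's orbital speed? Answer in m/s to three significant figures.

Orbital radius r = R + h = 8.62 × 10^6 + 819000 = 9.439 × 10^6 m.
Gravity supplies the centripetal force: G M m / r² = m v² / r, so v = √(GM/r).
v = √(6.67 × 10^-11 × 8.86 × 10^24 / 9.439 × 10^6) = √(6.261 × 10^7) = 7913 m/s.

7910 m/s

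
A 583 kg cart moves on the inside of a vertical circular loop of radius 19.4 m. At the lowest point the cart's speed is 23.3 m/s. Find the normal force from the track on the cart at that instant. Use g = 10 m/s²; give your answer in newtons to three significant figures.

22100 N

At the lowest point, N points up (toward the centre) and the weight mg points down (away from the centre), so the net inward force is N − mg = mv²/r.
N = m(v²/r + g) = 583 × ((23.3)²/19.4 + 10.0) = 583 × (27.98 + 10.0) = 583 × 37.98 = 22140 N.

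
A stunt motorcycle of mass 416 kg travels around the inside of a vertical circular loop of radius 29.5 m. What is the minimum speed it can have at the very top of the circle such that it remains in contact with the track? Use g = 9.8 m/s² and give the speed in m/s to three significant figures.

At the highest point the centre is directly below, so both the weight and N act inward: N + mg = mv²/r.
At minimum speed N → 0, so mg = mv_min²/r ⇒ v_min = √(g r) = √(9.8 × 29.5) = 17.00 m/s.

17.0 m/s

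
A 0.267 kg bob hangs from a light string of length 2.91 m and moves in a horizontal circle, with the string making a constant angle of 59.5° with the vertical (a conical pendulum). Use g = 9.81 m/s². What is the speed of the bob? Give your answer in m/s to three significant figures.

6.46 m/s

The radius of the circle is r = L sinθ = 2.91 × sin 59.5° = 2.507 m.
Horizontally T sinθ = mv²/r and vertically T cosθ = mg, so tanθ = v²/(rg).
v = √(r g tanθ) = √(2.507 × 9.81 × 1.698) = √41.76 = 6.462 m/s.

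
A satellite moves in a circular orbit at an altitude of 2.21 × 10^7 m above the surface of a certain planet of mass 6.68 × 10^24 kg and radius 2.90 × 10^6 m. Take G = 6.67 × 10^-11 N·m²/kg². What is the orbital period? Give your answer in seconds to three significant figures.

r = R + h = 2.90 × 10^6 + 2.21 × 10^7 = 2.500 × 10^7 m. Gravity provides the centripetal force: G M m / r² = m v² / r ⇒ v = √(GM/r) = 4222 m/s.
T = 2πr/v = 2π × 2.500 × 10^7 / 4222 = 37210 s.

37200 s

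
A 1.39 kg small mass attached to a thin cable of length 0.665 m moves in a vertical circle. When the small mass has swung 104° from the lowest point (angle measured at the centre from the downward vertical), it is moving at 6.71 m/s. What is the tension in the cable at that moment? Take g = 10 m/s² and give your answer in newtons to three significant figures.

Take the radial direction toward the centre of the circle as positive. The component of the weight along the string toward the centre is −mg cos φ (φ measured from the bottom), so Newton's second law along the string gives T − mg cos φ = m v²/r.
cos 104° = -0.2419, so T = m(v²/r + g cos φ) = 1.39 × ((6.71)²/0.665 + 10.0 × -0.2419) = 1.39 × (67.71 + (-2.419)) = 1.39 × 65.29 = 90.75 N.

90.7 N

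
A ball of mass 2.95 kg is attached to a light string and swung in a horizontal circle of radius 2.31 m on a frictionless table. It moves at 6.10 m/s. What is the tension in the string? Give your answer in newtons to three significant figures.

47.5 N

The tension is the only horizontal force, so it supplies the full centripetal force: T = m v²/r = 2.95 × (6.100)²/2.31 = 2.95 × 37.21/2.31 = 47.52 N.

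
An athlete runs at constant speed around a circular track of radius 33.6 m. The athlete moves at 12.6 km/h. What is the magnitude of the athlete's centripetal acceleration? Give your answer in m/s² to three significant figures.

v = 12.6 km/h = 12.6/3.6 = 3.500 m/s.
a_c = v²/r = (3.500)²/33.6 = 12.25/33.6 = 0.3646 m/s².

0.365 m/s²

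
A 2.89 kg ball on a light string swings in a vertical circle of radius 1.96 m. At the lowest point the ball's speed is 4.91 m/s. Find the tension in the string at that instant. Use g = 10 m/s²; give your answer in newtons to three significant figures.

64.4 N

At the lowest point, T points up (toward the centre) and the weight mg points down (away from the centre), so the net inward force is T − mg = mv²/r.
T = m(v²/r + g) = 2.89 × ((4.91)²/1.96 + 10.0) = 2.89 × (12.30 + 10.0) = 2.89 × 22.30 = 64.45 N.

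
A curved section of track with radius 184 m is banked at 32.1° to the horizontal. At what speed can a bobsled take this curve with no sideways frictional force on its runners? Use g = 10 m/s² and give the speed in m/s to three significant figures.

On a frictionless banked curve, N sinθ = mv²/r and N cosθ = mg, so tanθ = v²/(rg).
v = √(r g tanθ) = √(184 × 10.0 × tan 32.1°) = √(184 × 10.0 × 0.6273) = √1154 = 33.97 m/s.

34.0 m/s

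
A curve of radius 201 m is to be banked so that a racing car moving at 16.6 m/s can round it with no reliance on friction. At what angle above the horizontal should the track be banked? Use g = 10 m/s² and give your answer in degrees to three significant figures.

7.81°

With no friction, the horizontal component of the normal force provides the centripetal force: N sinθ = mv²/r, while N cosθ = mg vertically.
Dividing: tanθ = v²/(r g) = (16.6)²/(201 × 10.0) = 275.6/2010 = 0.1371.
θ = arctan(0.1371) = 7.806°.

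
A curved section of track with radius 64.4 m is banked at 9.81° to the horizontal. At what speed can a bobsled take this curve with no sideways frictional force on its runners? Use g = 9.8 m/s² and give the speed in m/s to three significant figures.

10.4 m/s

On a frictionless banked curve, N sinθ = mv²/r and N cosθ = mg, so tanθ = v²/(rg).
v = √(r g tanθ) = √(64.4 × 9.8 × tan 9.81°) = √(64.4 × 9.8 × 0.1729) = √109.1 = 10.45 m/s.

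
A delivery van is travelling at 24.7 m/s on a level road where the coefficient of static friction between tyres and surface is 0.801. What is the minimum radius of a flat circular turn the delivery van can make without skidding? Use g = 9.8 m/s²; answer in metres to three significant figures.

77.7 m

At the limit, μ_s m g = m v²/r, so r_min = v²/(μ_s g) = (24.7)²/(0.801 × 9.8) = 610.1/7.850 = 77.72 m.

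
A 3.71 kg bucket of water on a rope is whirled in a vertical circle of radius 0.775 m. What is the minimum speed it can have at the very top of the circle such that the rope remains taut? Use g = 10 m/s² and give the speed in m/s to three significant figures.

2.78 m/s

At the highest point the centre is directly below, so both the weight and T act inward: T + mg = mv²/r.
At minimum speed T → 0, so mg = mv_min²/r ⇒ v_min = √(g r) = √(10.0 × 0.775) = 2.784 m/s.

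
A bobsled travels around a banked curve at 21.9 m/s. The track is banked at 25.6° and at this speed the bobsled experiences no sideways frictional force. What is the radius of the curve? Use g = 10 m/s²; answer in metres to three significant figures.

Frictionless banking: tanθ = v²/(rg), so r = v²/(g tanθ).
r = (21.9)²/(10.0 × tan 25.6°) = 479.6/(10.0 × 0.4791) = 479.6/4.791 = 100.1 m.

100 m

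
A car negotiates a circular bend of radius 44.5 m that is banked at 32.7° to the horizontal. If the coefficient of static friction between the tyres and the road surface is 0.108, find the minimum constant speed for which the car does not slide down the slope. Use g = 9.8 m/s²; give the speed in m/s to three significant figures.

At the minimum speed, friction acts up the slope at its limiting value f = μN. Radially (horizontal, toward centre): N sinθ − μN cosθ = mv²/r. Vertically: N cosθ + μN sinθ = mg.
Dividing: v² = r g (sinθ − μcosθ)/(cosθ + μsinθ).
sinθ − μcosθ = 0.5402 − 0.108×0.8415 = 0.4494; cosθ + μsinθ = 0.8415 + 0.108×0.5402 = 0.8999.
v² = 44.5 × 9.8 × 0.4494/0.8999 = 217.8 m²/s², so v = 14.76 m/s.

14.8 m/s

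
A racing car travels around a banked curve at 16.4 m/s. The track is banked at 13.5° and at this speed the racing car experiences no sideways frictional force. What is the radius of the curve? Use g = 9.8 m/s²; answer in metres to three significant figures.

Frictionless banking: tanθ = v²/(rg), so r = v²/(g tanθ).
r = (16.4)²/(9.8 × tan 13.5°) = 269.0/(9.8 × 0.2401) = 269.0/2.353 = 114.3 m.

114 m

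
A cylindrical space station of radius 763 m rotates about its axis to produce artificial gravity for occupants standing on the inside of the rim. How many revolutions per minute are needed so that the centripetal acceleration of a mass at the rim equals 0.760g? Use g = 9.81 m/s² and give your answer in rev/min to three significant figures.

Require ω²r = 0.760g, so ω = √(0.760 × 9.81/763) = 0.09885 rad/s.
In rev/min: ω × 60/(2π) = 0.09885 × 60/(2π) = 0.9440 rev/min.

0.944 rev/min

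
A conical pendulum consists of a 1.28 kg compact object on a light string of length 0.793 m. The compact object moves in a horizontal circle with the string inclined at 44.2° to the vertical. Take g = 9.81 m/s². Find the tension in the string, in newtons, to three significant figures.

Vertically the bob has no acceleration, so T cosθ = mg.
T = mg/cosθ = 1.28 × 9.81 / cos 44.2° = 12.56/0.7169 = 17.52 N.

17.5 N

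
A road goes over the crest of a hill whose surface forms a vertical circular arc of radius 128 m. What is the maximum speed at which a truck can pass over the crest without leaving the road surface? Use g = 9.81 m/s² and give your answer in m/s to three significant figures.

At the crest the centre of the circle is below the truck, so the net downward (centripetal) force is mg − N = mv²/r.
The truck leaves the road when N → 0, giving v_max = √(g r) = √(9.81 × 128) = 35.44 m/s.

35.4 m/s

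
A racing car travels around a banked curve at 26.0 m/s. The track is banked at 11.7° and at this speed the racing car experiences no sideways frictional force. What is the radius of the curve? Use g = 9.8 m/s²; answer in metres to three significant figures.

333 m

Frictionless banking: tanθ = v²/(rg), so r = v²/(g tanθ).
r = (26.0)²/(9.8 × tan 11.7°) = 676.0/(9.8 × 0.2071) = 676.0/2.029 = 333.1 m.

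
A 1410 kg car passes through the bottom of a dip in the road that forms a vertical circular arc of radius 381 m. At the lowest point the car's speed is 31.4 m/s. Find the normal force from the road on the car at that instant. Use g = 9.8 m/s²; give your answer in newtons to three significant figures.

17500 N

At the lowest point, N points up (toward the centre) and the weight mg points down (away from the centre), so the net inward force is N − mg = mv²/r.
N = m(v²/r + g) = 1410 × ((31.4)²/381 + 9.8) = 1410 × (2.588 + 9.8) = 1410 × 12.39 = 17470 N.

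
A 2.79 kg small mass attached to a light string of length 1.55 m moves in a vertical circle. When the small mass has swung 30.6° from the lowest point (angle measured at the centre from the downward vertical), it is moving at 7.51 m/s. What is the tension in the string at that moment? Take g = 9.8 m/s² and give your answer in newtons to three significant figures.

Take the radial direction toward the centre of the circle as positive. The component of the weight along the string toward the centre is −mg cos φ (φ measured from the bottom), so Newton's second law along the string gives T − mg cos φ = m v²/r.
cos 30.6° = 0.8607, so T = m(v²/r + g cos φ) = 2.79 × ((7.51)²/1.55 + 9.8 × 0.8607) = 2.79 × (36.39 + (8.435)) = 2.79 × 44.82 = 125.1 N.

125 N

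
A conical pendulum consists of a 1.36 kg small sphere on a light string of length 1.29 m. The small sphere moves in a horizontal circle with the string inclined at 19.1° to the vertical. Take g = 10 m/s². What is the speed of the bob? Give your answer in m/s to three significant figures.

1.21 m/s

The radius of the circle is r = L sinθ = 1.29 × sin 19.1° = 0.4221 m.
Horizontally T sinθ = mv²/r and vertically T cosθ = mg, so tanθ = v²/(rg).
v = √(r g tanθ) = √(0.4221 × 10.0 × 0.3463) = √1.462 = 1.209 m/s.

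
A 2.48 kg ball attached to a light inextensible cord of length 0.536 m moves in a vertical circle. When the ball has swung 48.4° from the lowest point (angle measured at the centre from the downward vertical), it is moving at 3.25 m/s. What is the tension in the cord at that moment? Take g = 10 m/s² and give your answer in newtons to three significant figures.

65.3 N

Take the radial direction toward the centre of the circle as positive. The component of the weight along the string toward the centre is −mg cos φ (φ measured from the bottom), so Newton's second law along the string gives T − mg cos φ = m v²/r.
cos 48.4° = 0.6639, so T = m(v²/r + g cos φ) = 2.48 × ((3.25)²/0.536 + 10.0 × 0.6639) = 2.48 × (19.71 + (6.639)) = 2.48 × 26.35 = 65.34 N.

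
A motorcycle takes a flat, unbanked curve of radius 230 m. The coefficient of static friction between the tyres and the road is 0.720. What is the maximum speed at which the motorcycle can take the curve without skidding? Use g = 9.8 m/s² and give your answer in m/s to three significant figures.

40.3 m/s

On a flat curve, static friction is the only horizontal force, so it must supply the full centripetal force: μ_s m g = m v²/r.
Mass cancels: v_max = √(μ_s g r) = √(0.720 × 9.8 × 230) = √1623 = 40.28 m/s.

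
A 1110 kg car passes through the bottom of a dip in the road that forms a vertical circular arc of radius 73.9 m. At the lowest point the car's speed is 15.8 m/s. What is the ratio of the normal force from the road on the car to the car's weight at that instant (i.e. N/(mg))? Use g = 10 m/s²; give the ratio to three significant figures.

1.34

At the bottom, N − mg = mv²/r, so N = m(v²/r + g) and N/(mg) = v²/(rg) + 1 = (15.8)²/(73.9 × 10.0) + 1 = 0.3378 + 1 = 1.338.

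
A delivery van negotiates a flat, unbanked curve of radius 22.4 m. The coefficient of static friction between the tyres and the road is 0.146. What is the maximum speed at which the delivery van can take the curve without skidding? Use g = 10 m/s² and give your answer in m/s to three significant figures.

On a flat curve, static friction is the only horizontal force, so it must supply the full centripetal force: μ_s m g = m v²/r.
Mass cancels: v_max = √(μ_s g r) = √(0.146 × 10.0 × 22.4) = √32.70 = 5.719 m/s.

5.72 m/s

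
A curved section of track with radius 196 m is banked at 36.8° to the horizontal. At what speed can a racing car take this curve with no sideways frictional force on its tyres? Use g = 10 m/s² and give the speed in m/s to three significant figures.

On a frictionless banked curve, N sinθ = mv²/r and N cosθ = mg, so tanθ = v²/(rg).
v = √(r g tanθ) = √(196 × 10.0 × tan 36.8°) = √(196 × 10.0 × 0.7481) = √1466 = 38.29 m/s.

38.3 m/s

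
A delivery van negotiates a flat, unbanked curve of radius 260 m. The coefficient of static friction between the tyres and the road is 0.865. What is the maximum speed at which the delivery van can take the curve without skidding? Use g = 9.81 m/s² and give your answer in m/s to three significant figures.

Friction provides the centripetal force on a flat curve. At maximum speed it is at its limiting value: μ_s m g = m v²/r.
Mass cancels: v_max = √(μ_s g r) = √(0.865 × 9.81 × 260) = √2206 = 46.97 m/s.

47.0 m/s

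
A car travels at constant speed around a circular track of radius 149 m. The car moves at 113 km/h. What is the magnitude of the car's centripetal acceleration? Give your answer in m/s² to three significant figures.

v = 113 km/h = 113/3.6 = 31.39 m/s.
a_c = v²/r = (31.39)²/149 = 985.3/149 = 6.612 m/s².

6.61 m/s²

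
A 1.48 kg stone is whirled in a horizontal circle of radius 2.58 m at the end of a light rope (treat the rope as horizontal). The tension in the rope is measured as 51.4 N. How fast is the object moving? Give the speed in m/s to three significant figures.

9.47 m/s

T = m v²/r ⇒ v = √(T r / m) = √(51.4 × 2.58 / 1.48) = √89.60 = 9.466 m/s.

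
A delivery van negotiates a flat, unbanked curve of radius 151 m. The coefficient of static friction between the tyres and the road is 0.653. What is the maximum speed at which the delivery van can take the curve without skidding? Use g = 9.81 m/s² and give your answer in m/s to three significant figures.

Friction provides the centripetal force on a flat curve. At maximum speed it is at its limiting value: μ_s m g = m v²/r.
Mass cancels: v_max = √(μ_s g r) = √(0.653 × 9.81 × 151) = √967.3 = 31.10 m/s.

31.1 m/s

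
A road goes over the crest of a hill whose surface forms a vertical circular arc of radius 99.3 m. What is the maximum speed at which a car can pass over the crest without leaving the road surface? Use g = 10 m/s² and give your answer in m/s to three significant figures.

31.5 m/s

At the crest the centre of the circle is below the car, so the net downward (centripetal) force is mg − N = mv²/r.
The car leaves the road when N → 0, giving v_max = √(g r) = √(10.0 × 99.3) = 31.51 m/s.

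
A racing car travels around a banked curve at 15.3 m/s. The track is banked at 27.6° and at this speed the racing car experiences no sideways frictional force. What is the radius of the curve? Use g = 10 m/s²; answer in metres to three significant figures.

44.8 m

Frictionless banking: tanθ = v²/(rg), so r = v²/(g tanθ).
r = (15.3)²/(10.0 × tan 27.6°) = 234.1/(10.0 × 0.5228) = 234.1/5.228 = 44.78 m.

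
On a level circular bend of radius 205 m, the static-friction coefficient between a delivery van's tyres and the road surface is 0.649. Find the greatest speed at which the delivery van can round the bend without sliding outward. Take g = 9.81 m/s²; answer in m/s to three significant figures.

The only inward force on a level bend is static friction, so at the limit f_s = μ_s N = μ_s m g = m v²/r.
Mass cancels: v_max = √(μ_s g r) = √(0.649 × 9.81 × 205) = √1305 = 36.13 m/s.

36.1 m/s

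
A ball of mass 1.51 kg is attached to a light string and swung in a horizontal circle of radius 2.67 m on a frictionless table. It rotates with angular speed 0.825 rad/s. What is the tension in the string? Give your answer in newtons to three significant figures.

v = ωr = 0.825 × 2.67 = 2.203 m/s.
The tension is the only horizontal force, so it supplies the full centripetal force: T = m v²/r = 1.51 × (2.203)²/2.67 = 1.51 × 4.852/2.67 = 2.744 N.

2.74 N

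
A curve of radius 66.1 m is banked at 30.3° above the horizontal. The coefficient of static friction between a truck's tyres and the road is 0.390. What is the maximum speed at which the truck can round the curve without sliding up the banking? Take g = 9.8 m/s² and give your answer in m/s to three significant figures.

28.6 m/s

At the maximum speed, friction acts down the slope at its limiting value f = μN. Radially (horizontal, toward centre): N sinθ + μN cosθ = mv²/r. Vertically: N cosθ − μN sinθ = mg.
Dividing: v² = r g (sinθ + μcosθ)/(cosθ − μsinθ).
sinθ + μcosθ = 0.5045 + 0.390×0.8634 = 0.8413; cosθ − μsinθ = 0.8634 − 0.390×0.5045 = 0.6666.
v² = 66.1 × 9.8 × 0.8413/0.6666 = 817.5 m²/s², so v = 28.59 m/s.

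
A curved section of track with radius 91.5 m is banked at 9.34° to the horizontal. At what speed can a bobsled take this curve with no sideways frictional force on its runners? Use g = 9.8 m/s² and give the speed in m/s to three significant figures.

On a frictionless banked curve, N sinθ = mv²/r and N cosθ = mg, so tanθ = v²/(rg).
v = √(r g tanθ) = √(91.5 × 9.8 × tan 9.34°) = √(91.5 × 9.8 × 0.1645) = √147.5 = 12.14 m/s.

12.1 m/s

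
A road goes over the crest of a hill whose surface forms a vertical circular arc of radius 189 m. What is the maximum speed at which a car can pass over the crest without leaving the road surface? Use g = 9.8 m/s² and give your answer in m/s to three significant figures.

At the crest the centre of the circle is below the car, so the net downward (centripetal) force is mg − N = mv²/r.
The car leaves the road when N → 0, giving v_max = √(g r) = √(9.8 × 189) = 43.04 m/s.

43.0 m/s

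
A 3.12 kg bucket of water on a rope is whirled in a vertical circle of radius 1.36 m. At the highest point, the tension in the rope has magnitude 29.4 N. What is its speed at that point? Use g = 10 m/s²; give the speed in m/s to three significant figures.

5.14 m/s

At the top, T + mg = mv²/r, so v = √(r(T/m + g)) = √(1.36 × (29.4/3.12 + 10.0)) = √(1.36 × 19.42) = √26.42 = 5.140 m/s.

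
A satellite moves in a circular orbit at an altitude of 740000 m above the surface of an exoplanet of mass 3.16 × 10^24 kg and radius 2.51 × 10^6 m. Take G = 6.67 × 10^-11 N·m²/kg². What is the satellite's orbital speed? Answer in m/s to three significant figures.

Orbital radius r = R + h = 2.51 × 10^6 + 740000 = 3.250 × 10^6 m.
Gravity supplies the centripetal force: G M m / r² = m v² / r, so v = √(GM/r).
v = √(6.67 × 10^-11 × 3.16 × 10^24 / 3.250 × 10^6) = √(6.485 × 10^7) = 8053 m/s.

8050 m/s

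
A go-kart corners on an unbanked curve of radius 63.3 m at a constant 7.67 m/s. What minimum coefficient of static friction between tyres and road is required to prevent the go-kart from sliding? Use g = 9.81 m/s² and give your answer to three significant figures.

Friction provides the centripetal force: μ_s m g = m v²/r, so μ_s = v²/(g r) = (7.670)²/(9.81 × 63.3) = 58.83/621.0 = 0.09474.

0.0947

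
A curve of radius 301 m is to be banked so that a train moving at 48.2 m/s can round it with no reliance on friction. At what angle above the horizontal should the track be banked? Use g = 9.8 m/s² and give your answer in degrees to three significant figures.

With no friction, the horizontal component of the normal force provides the centripetal force: N sinθ = mv²/r, while N cosθ = mg vertically.
Dividing: tanθ = v²/(r g) = (48.2)²/(301 × 9.8) = 2323/2950 = 0.7876.
θ = arctan(0.7876) = 38.22°.

38.2°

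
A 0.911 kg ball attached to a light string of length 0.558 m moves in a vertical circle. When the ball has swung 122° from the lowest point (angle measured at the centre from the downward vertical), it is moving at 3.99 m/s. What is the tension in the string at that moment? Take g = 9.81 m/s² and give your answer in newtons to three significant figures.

21.3 N

Take the radial direction toward the centre of the circle as positive. The component of the weight along the string toward the centre is −mg cos φ (φ measured from the bottom), so Newton's second law along the string gives T − mg cos φ = m v²/r.
cos 122° = -0.5299, so T = m(v²/r + g cos φ) = 0.911 × ((3.99)²/0.558 + 9.81 × -0.5299) = 0.911 × (28.53 + (-5.199)) = 0.911 × 23.33 = 21.26 N.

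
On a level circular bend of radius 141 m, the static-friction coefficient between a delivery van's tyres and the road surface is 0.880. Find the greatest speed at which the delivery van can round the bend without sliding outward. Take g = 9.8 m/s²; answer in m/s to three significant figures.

The only inward force on a level bend is static friction, so at the limit f_s = μ_s N = μ_s m g = m v²/r.
Mass cancels: v_max = √(μ_s g r) = √(0.880 × 9.8 × 141) = √1216 = 34.87 m/s.

34.9 m/s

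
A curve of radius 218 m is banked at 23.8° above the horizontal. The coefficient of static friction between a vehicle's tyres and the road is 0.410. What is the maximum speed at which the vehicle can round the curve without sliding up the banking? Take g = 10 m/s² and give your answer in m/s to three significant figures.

47.6 m/s

At the maximum speed, friction acts down the slope at its limiting value f = μN. Radially (horizontal, toward centre): N sinθ + μN cosθ = mv²/r. Vertically: N cosθ − μN sinθ = mg.
Dividing: v² = r g (sinθ + μcosθ)/(cosθ − μsinθ).
sinθ + μcosθ = 0.4035 + 0.410×0.9150 = 0.7787; cosθ − μsinθ = 0.9150 − 0.410×0.4035 = 0.7495.
v² = 218 × 10.0 × 0.7787/0.7495 = 2265 m²/s², so v = 47.59 m/s.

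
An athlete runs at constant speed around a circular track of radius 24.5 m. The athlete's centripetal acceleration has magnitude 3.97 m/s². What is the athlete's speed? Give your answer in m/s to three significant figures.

a_c = v²/r ⇒ v = √(a_c · r) = √(3.97 × 24.5) = √97.26 = 9.862 m/s.

9.86 m/s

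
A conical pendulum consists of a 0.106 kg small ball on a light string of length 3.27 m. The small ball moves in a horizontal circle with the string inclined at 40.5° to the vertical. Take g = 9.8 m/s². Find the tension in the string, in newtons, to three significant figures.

Vertically the bob has no acceleration, so T cosθ = mg.
T = mg/cosθ = 0.106 × 9.8 / cos 40.5° = 1.039/0.7604 = 1.366 N.

1.37 N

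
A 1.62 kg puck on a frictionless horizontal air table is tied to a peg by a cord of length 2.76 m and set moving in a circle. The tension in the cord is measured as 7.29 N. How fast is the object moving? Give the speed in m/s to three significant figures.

T = m v²/r ⇒ v = √(T r / m) = √(7.29 × 2.76 / 1.62) = √12.42 = 3.524 m/s.

3.52 m/s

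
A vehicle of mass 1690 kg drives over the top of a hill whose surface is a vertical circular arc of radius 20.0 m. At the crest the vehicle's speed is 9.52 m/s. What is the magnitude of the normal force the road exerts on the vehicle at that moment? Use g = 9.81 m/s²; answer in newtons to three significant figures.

8920 N

At the crest the centripetal acceleration points downward (toward the centre of the arc), so mg − N = mv²/r.
N = m(g − v²/r) = 1690 × (9.81 − (9.52)²/20.0) = 1690 × (9.81 − 4.532) = 1690 × 5.278 = 8921 N.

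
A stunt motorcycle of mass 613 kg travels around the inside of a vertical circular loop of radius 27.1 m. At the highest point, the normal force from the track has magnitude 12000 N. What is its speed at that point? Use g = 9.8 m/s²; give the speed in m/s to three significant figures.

28.2 m/s

At the top, N + mg = mv²/r, so v = √(r(N/m + g)) = √(27.1 × (12000/613 + 9.8)) = √(27.1 × 29.38) = √796.1 = 28.21 m/s.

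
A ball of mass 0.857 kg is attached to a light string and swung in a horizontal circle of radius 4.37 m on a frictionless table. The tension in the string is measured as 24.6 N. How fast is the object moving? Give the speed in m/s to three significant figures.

T = m v²/r ⇒ v = √(T r / m) = √(24.6 × 4.37 / 0.857) = √125.4 = 11.20 m/s.

11.2 m/s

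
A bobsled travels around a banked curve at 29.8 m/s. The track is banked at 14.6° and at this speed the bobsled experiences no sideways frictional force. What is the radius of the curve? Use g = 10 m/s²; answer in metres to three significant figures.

341 m

Frictionless banking: tanθ = v²/(rg), so r = v²/(g tanθ).
r = (29.8)²/(10.0 × tan 14.6°) = 888.0/(10.0 × 0.2605) = 888.0/2.605 = 340.9 m.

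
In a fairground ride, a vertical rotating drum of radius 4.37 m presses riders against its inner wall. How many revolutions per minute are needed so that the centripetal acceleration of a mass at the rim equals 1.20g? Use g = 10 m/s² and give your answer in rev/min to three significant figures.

15.8 rev/min

Require ω²r = 1.20g, so ω = √(1.20 × 10.0/4.37) = 1.657 rad/s.
In rev/min: ω × 60/(2π) = 1.657 × 60/(2π) = 15.82 rev/min.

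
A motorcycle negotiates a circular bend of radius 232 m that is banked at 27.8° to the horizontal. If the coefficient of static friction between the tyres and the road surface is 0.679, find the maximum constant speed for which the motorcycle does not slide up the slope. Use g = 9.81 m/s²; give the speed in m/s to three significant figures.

65.4 m/s

At the maximum speed, friction acts down the slope at its limiting value f = μN. Radially (horizontal, toward centre): N sinθ + μN cosθ = mv²/r. Vertically: N cosθ − μN sinθ = mg.
Dividing: v² = r g (sinθ + μcosθ)/(cosθ − μsinθ).
sinθ + μcosθ = 0.4664 + 0.679×0.8846 = 1.067; cosθ − μsinθ = 0.8846 − 0.679×0.4664 = 0.5679.
v² = 232 × 9.81 × 1.067/0.5679 = 4276 m²/s², so v = 65.39 m/s.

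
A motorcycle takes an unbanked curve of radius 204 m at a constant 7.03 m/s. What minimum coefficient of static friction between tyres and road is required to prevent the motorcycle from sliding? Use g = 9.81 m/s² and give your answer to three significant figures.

Friction provides the centripetal force: μ_s m g = m v²/r, so μ_s = v²/(g r) = (7.030)²/(9.81 × 204) = 49.42/2001 = 0.02470.

0.0247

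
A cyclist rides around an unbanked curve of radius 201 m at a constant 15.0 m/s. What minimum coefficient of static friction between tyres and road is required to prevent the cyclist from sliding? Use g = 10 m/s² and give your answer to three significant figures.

Friction provides the centripetal force: μ_s m g = m v²/r, so μ_s = v²/(g r) = (15.00)²/(10.0 × 201) = 225.0/2010 = 0.1119.

0.112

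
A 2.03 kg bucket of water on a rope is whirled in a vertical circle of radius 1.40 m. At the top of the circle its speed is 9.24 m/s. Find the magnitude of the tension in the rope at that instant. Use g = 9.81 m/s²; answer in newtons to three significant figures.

At the top, both T and the weight mg point inward (toward the centre), so T + mg = mv²/r.
T = m(v²/r − g) = 2.03 × ((9.24)²/1.40 − 9.81) = 2.03 × (60.98 − 9.81) = 2.03 × 51.17 = 103.9 N.

104 N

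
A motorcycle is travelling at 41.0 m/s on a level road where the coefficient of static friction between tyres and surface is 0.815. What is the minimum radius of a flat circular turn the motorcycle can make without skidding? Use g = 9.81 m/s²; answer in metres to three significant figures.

210 m

At the limit, μ_s m g = m v²/r, so r_min = v²/(μ_s g) = (41.0)²/(0.815 × 9.81) = 1681/7.995 = 210.3 m.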